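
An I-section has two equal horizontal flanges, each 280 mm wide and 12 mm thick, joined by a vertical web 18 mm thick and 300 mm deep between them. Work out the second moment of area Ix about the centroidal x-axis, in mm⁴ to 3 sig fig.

Ix ≈ 2.04 × 10⁸ mm⁴

Break the section into simple shapes (no overlaps), measuring from the bottom-left corner of the bounding box.
Bottom flange: 280 × 12, A = 3 360 mm², y = 6 mm, Ī = 40 320 mm⁴.
Web: 18 × 300, A = 5 400 mm², y = 162 mm, Ī = 40 500 000 mm⁴.
Top flange: 280 × 12, A = 3 360 mm², y = 318 mm, Ī = 40 320 mm⁴.
By symmetry the centroid is at mid-height, ȳ = 162 mm.
Transfer each piece to the centroidal x-axis using Ī + A·d² with d = y − 162:
  bottom flange: d = -156 mm → contributes +81 809 280 mm⁴
  web: d = 0 mm → contributes +40 500 000 mm⁴
  top flange: d = 156 mm → contributes +81 809 280 mm⁴
Total I = 204 118 560 mm⁴.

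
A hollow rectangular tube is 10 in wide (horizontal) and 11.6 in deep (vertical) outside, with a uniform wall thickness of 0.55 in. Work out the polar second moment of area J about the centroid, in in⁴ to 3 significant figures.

Split into non-overlapping primitives; take the origin at the lower-left of the bounding box.
Outer rectangle: 10 × 11.6, A = 116 in², y = 5.8 in, Ī = 1300.7 in⁴.
Inner void (subtracted): 8.9 × 10.5, A = 93.45 in², y = 5.8 in, Ī = 858.57 in⁴.
By symmetry the centroid is at mid-height, ȳ = 5.8 in.
All pieces are centred on the centroidal x-axis, so I = ΣĪ (holes subtracted) = 442.17 in⁴.
Repeating about the centroidal y-axis gives I_y = 349.82 in⁴.
Polar second moment: J = I_x + I_y = 791.99 in⁴.

J ≈ 792 in⁴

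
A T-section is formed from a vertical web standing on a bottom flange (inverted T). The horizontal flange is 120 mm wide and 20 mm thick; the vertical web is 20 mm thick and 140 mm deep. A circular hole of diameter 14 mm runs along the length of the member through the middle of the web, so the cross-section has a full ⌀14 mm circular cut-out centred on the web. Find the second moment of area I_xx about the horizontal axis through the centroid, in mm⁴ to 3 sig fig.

Treat the section as a set of non-overlapping primitives; coordinates are from the bounding-box lower-left.
Flange: 120 × 20, A = 2 400 mm², y = 10 mm, Ī = 80 000 mm⁴.
Web: 20 × 140, A = 2 800 mm², y = 90 mm, Ī = 4 573 333 mm⁴.
Hole (subtracted): ⌀14, A = 153.94 mm², y = 90 mm, Ī = 1885.7 mm⁴.
Centroid: ȳ = ΣA·y / ΣA = 51.951 mm.
Transfer each piece to the horizontal axis through the centroid using Ī + A·d² with d = y − 51.951:
  flange: d = -41.951 mm → contributes +4 303 632 mm⁴
  web: d = 38.049 mm → contributes +8 627 068 mm⁴
  hole: d = 38.049 mm → contributes −224 751 mm⁴
Total I = 12 705 949 mm⁴.

I_xx ≈ 1.27 × 10⁷ mm⁴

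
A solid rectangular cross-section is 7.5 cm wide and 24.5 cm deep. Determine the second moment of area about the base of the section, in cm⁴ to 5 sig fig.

I_base ≈ 3.6765 × 10⁴ cm⁴

The section: 7.5 × 24.5, A = 183.75 cm², y = 12.25 cm, Ī = 9191.328 cm⁴.
Transfer it to the bottom edge using Ī + A·d² with d = y − 0:
  the section: d = 12.25 cm → contributes +36765.31 cm⁴
Total I = 36765.31 cm⁴.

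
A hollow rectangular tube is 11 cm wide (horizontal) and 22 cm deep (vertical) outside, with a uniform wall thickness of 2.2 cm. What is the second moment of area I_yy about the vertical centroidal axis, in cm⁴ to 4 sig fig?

Treat the section as a set of non-overlapping primitives; coordinates are from the bounding-box lower-left.
Outer rectangle: 11 × 22, A = 242 cm², x = 5.5 cm, Ī = 2440.17 cm⁴.
Inner void (subtracted): 6.6 × 17.6, A = 116.16 cm², x = 5.5 cm, Ī = 421.661 cm⁴.
By symmetry the centroid is at mid-width, x̄ = 5.5 cm.
All pieces are centred on the vertical centroidal axis, so I = ΣĪ (holes subtracted) = 2018.51 cm⁴.

I_yy ≈ 2019 cm⁴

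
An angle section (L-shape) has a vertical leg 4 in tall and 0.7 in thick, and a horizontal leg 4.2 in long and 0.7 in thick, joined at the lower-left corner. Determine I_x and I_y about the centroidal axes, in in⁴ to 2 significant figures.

Split into non-overlapping primitives; take the origin at the lower-left of the bounding box.
Vertical leg: 0.7 × 4, A = 2.8 in², y = 2 in, Ī = 3.733 in⁴.
Horizontal leg (remainder): 3.5 × 0.7, A = 2.45 in², y = 0.35 in, Ī = 0.1 in⁴.
Centroid: ȳ = ΣA·y / ΣA = 1.23 in.
Transfer each piece to the centroidal x-axis using Ī + A·d² with d = y − 1.23:
  vertical leg: d = 0.77 in → contributes +5.393 in⁴
  horizontal leg (remainder): d = -0.88 in → contributes +1.997 in⁴
Total I = 7.391 in⁴.
For the y-axis: x̄ = 1.33 in.
Repeating about the centroidal y-axis gives I_y = 8.378 in⁴.

I_x ≈ 7.4 in⁴, I_y ≈ 8.4 in⁴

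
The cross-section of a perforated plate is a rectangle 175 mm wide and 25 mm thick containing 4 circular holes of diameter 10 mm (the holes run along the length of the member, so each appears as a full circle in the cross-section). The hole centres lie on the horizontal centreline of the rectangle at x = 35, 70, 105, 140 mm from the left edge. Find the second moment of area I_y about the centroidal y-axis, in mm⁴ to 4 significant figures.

Treat the section as a set of non-overlapping primitives; coordinates are from the bounding-box lower-left.
Plate: 175 × 25, A = 4 375 mm², x = 87.5 mm, Ī = 11 165 365 mm⁴.
Hole 1 (subtracted): ⌀10, A = 78.5398 mm², x = 35 mm, Ī = 490.874 mm⁴.
Hole 2 (subtracted): ⌀10, A = 78.5398 mm², x = 70 mm, Ī = 490.874 mm⁴.
Hole 3 (subtracted): ⌀10, A = 78.5398 mm², x = 105 mm, Ī = 490.874 mm⁴.
Hole 4 (subtracted): ⌀10, A = 78.5398 mm², x = 140 mm, Ī = 490.874 mm⁴.
By symmetry the centroid is at mid-width, x̄ = 87.5 mm.
Transfer each piece to the centroidal y-axis using Ī + A·d² with d = x − 87.5:
  plate: d = 0 mm → contributes +11 165 365 mm⁴
  hole 1: d = -52.5 mm → contributes −216 966 mm⁴
  hole 2: d = -17.5 mm → contributes −24543.7 mm⁴
  hole 3: d = 17.5 mm → contributes −24543.7 mm⁴
  hole 4: d = 52.5 mm → contributes −216 966 mm⁴
Total I = 10 682 345 mm⁴.

I_y ≈ 1.068 × 10⁷ mm⁴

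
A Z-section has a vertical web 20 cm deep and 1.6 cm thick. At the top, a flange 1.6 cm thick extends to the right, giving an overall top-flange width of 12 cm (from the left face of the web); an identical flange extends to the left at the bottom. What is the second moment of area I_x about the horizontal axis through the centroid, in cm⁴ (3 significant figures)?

Decompose the section into non-overlapping parts with the origin at the bottom-left of its bounding rectangle.
Web: 1.6 × 20, A = 32 cm², y = 10 cm, Ī = 1066.7 cm⁴.
Top flange (beyond web): 10.4 × 1.6, A = 16.64 cm², y = 19.2 cm, Ī = 3.5499 cm⁴.
Bottom flange (beyond web): 10.4 × 1.6, A = 16.64 cm², y = 0.8 cm, Ī = 3.5499 cm⁴.
Centroid: ȳ = ΣA·y / ΣA = 10 cm.
Transfer each piece to the horizontal axis through the centroid using Ī + A·d² with d = y − 10:
  web: d = 0 cm → contributes +1066.7 cm⁴
  top flange (beyond web): d = 9.2 cm → contributes +1 412 cm⁴
  bottom flange (beyond web): d = -9.2 cm → contributes +1 412 cm⁴
Total I = 3890.6 cm⁴.

I_x ≈ 3890 cm⁴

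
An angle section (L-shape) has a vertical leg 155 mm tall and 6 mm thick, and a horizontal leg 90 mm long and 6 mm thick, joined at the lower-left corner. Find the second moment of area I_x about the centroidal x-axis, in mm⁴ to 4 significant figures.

Split into non-overlapping primitives; take the origin at the lower-left of the bounding box.
Vertical leg: 6 × 155, A = 930 mm², y = 77.5 mm, Ī = 1 861 938 mm⁴.
Horizontal leg (remainder): 84 × 6, A = 504 mm², y = 3 mm, Ī = 1 512 mm⁴.
Centroid: ȳ = ΣA·y / ΣA = 51.3159 mm.
Transfer each piece to the centroidal x-axis using Ī + A·d² with d = y − 51.3159:
  vertical leg: d = 26.1841 mm → contributes +2 499 552 mm⁴
  horizontal leg (remainder): d = -48.3159 mm → contributes +1 178 063 mm⁴
Total I = 3 677 615 mm⁴.

I_x ≈ 3.678 × 10⁶ mm⁴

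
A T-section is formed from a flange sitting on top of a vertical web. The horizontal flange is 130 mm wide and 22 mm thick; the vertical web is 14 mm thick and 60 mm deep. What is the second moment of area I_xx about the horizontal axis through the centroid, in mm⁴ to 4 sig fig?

I_xx ≈ 1.459 × 10⁶ mm⁴

Split into non-overlapping primitives; take the origin at the lower-left of the bounding box.
Flange: 130 × 22, A = 2 860 mm², y = 71 mm, Ī = 115 353 mm⁴.
Web: 14 × 60, A = 840 mm², y = 30 mm, Ī = 252 000 mm⁴.
Centroid: ȳ = ΣA·y / ΣA = 61.6919 mm.
Transfer each piece to the horizontal axis through the centroid using Ī + A·d² with d = y − 61.6919:
  flange: d = 9.30811 mm → contributes +363 146 mm⁴
  web: d = -31.6919 mm → contributes +1 095 676 mm⁴
Total I = 1 458 822 mm⁴.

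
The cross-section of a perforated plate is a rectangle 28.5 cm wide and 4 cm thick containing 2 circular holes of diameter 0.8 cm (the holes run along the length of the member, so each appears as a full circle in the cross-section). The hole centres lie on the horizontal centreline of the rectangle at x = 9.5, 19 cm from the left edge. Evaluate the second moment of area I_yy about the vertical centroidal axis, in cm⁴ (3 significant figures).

I_yy ≈ 7690 cm⁴

Split into non-overlapping primitives; take the origin at the lower-left of the bounding box.
Plate: 28.5 × 4, A = 114 cm², x = 14.25 cm, Ī = 7716.4 cm⁴.
Hole 1 (subtracted): ⌀0.8, A = 0.50265 cm², x = 9.5 cm, Ī = 0.020106 cm⁴.
Hole 2 (subtracted): ⌀0.8, A = 0.50265 cm², x = 19 cm, Ī = 0.020106 cm⁴.
By symmetry the centroid is at mid-width, x̄ = 14.25 cm.
Transfer each piece to the vertical centroidal axis using Ī + A·d² with d = x − 14.25:
  plate: d = 0 cm → contributes +7716.4 cm⁴
  hole 1: d = -4.75 cm → contributes −11.361 cm⁴
  hole 2: d = 4.75 cm → contributes −11.361 cm⁴
Total I = 7693.7 cm⁴.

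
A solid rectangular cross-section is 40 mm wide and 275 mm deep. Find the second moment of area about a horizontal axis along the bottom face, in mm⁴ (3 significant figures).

I_base ≈ 2.77 × 10⁸ mm⁴

The section: 40 × 275, A = 11 000 mm², y = 137.5 mm, Ī = 69 322 917 mm⁴.
Transfer it to a horizontal axis along the bottom face using Ī + A·d² with d = y − 0:
  the section: d = 137.5 mm → contributes +277 291 667 mm⁴
Total I = 277 291 667 mm⁴.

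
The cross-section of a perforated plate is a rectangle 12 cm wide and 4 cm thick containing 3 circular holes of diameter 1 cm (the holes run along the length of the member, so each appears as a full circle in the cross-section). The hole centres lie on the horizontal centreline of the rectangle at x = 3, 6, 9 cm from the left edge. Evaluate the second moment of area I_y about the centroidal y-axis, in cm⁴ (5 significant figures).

Break the section into simple shapes (no overlaps), measuring from the bottom-left corner of the bounding box.
Plate: 12 × 4, A = 48 cm², x = 6 cm, Ī = 576 cm⁴.
Hole 1 (subtracted): ⌀1, A = 0.7853982 cm², x = 3 cm, Ī = 0.04908739 cm⁴.
Hole 2 (subtracted): ⌀1, A = 0.7853982 cm², x = 6 cm, Ī = 0.04908739 cm⁴.
Hole 3 (subtracted): ⌀1, A = 0.7853982 cm², x = 9 cm, Ī = 0.04908739 cm⁴.
By symmetry the centroid is at mid-width, x̄ = 6 cm.
Transfer each piece to the centroidal y-axis using Ī + A·d² with d = x − 6:
  plate: d = 0 cm → contributes +576 cm⁴
  hole 1: d = -3 cm → contributes −7.117671 cm⁴
  hole 2: d = 0 cm → contributes −0.04908739 cm⁴
  hole 3: d = 3 cm → contributes −7.117671 cm⁴
Total I = 561.7156 cm⁴.

I_y ≈ 561.72 cm⁴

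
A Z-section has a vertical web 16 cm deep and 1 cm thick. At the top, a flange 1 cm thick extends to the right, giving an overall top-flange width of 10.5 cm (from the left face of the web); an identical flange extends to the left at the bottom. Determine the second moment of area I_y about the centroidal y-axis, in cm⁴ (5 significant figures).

I_y ≈ 667.92 cm⁴

Break the section into simple shapes (no overlaps), measuring from the bottom-left corner of the bounding box.
Web: 1 × 16, A = 16 cm², x = 10 cm, Ī = 1.333333 cm⁴.
Top flange (beyond web): 9.5 × 1, A = 9.5 cm², x = 15.25 cm, Ī = 71.44792 cm⁴.
Bottom flange (beyond web): 9.5 × 1, A = 9.5 cm², x = 4.75 cm, Ī = 71.44792 cm⁴.
Centroid: x̄ = ΣA·x / ΣA = 10 cm.
Transfer each piece to the centroidal y-axis using Ī + A·d² with d = x − 10:
  web: d = 0 cm → contributes +1.333333 cm⁴
  top flange (beyond web): d = 5.25 cm → contributes +333.2917 cm⁴
  bottom flange (beyond web): d = -5.25 cm → contributes +333.2917 cm⁴
Total I = 667.9167 cm⁴.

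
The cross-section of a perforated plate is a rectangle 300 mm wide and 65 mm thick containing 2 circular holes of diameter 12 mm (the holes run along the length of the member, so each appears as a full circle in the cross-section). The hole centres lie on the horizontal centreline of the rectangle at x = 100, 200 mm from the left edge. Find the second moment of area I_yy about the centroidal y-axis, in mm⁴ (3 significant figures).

Treat the section as a set of non-overlapping primitives; coordinates are from the bounding-box lower-left.
Plate: 300 × 65, A = 19 500 mm², x = 150 mm, Ī = 146 250 000 mm⁴.
Hole 1 (subtracted): ⌀12, A = 113.1 mm², x = 100 mm, Ī = 1017.9 mm⁴.
Hole 2 (subtracted): ⌀12, A = 113.1 mm², x = 200 mm, Ī = 1017.9 mm⁴.
By symmetry the centroid is at mid-width, x̄ = 150 mm.
Transfer each piece to the centroidal y-axis using Ī + A·d² with d = x − 150:
  plate: d = 0 mm → contributes +146 250 000 mm⁴
  hole 1: d = -50 mm → contributes −283 761 mm⁴
  hole 2: d = 50 mm → contributes −283 761 mm⁴
Total I = 145 682 478 mm⁴.

I_yy ≈ 1.46 × 10⁸ mm⁴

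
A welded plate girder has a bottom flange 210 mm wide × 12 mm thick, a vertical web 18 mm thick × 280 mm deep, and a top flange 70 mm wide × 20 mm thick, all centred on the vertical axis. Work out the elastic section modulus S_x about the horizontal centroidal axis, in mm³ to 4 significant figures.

S_x ≈ 6.499 × 10⁵ mm³

Break the section into simple shapes (no overlaps), measuring from the bottom-left corner of the bounding box.
Bottom plate: 210 × 12, A = 2 520 mm², y = 6 mm, Ī = 30 240 mm⁴.
Web plate: 18 × 280, A = 5 040 mm², y = 152 mm, Ī = 32 928 000 mm⁴.
Top plate: 70 × 20, A = 1 400 mm², y = 302 mm, Ī = 46666.7 mm⁴.
Centroid: ȳ = ΣA·y / ΣA = 134.375 mm.
Transfer each piece to the horizontal centroidal axis using Ī + A·d² with d = y − 134.375:
  bottom plate: d = -128.375 mm → contributes +41 560 194 mm⁴
  web plate: d = 17.625 mm → contributes +34 493 629 mm⁴
  top plate: d = 167.625 mm → contributes +39 384 064 mm⁴
Total I = 115 437 887 mm⁴.
Extreme fibre distance c = 177.625 mm; S = I/c = 649 897 mm³.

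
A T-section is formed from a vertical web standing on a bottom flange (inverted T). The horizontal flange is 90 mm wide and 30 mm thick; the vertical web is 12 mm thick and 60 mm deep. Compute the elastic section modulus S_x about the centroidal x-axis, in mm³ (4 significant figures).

S_x ≈ 2.395 × 10⁴ mm³

Split into non-overlapping primitives; take the origin at the lower-left of the bounding box.
Flange: 90 × 30, A = 2 700 mm², y = 15 mm, Ī = 202 500 mm⁴.
Web: 12 × 60, A = 720 mm², y = 60 mm, Ī = 216 000 mm⁴.
Centroid: ȳ = ΣA·y / ΣA = 24.4737 mm.
Transfer each piece to the centroidal x-axis using Ī + A·d² with d = y − 24.4737:
  flange: d = -9.47368 mm → contributes +444 827 mm⁴
  web: d = 35.5263 mm → contributes +1 124 726 mm⁴
Total I = 1 569 553 mm⁴.
Extreme fibre distance c = 65.5263 mm; S = I/c = 23 953 mm³.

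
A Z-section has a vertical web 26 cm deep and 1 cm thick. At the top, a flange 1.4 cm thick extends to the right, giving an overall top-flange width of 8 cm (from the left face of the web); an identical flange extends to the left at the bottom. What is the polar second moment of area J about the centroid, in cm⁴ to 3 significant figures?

Break the section into simple shapes (no overlaps), measuring from the bottom-left corner of the bounding box.
Web: 1 × 26, A = 26 cm², y = 13 cm, Ī = 1464.7 cm⁴.
Top flange (beyond web): 7 × 1.4, A = 9.8 cm², y = 25.3 cm, Ī = 1.6007 cm⁴.
Bottom flange (beyond web): 7 × 1.4, A = 9.8 cm², y = 0.7 cm, Ī = 1.6007 cm⁴.
Centroid: ȳ = ΣA·y / ΣA = 13 cm.
Transfer each piece to the centroidal x-axis using Ī + A·d² with d = y − 13:
  web: d = 0 cm → contributes +1464.7 cm⁴
  top flange (beyond web): d = 12.3 cm → contributes +1484.2 cm⁴
  bottom flange (beyond web): d = -12.3 cm → contributes +1484.2 cm⁴
Total I = 4433.2 cm⁴.
For the y-axis: x̄ = 7.5 cm.
Repeating about the centroidal y-axis gives I_y = 395.8 cm⁴.
Polar second moment: J = I_x + I_y = 4 829 cm⁴.

J ≈ 4830 cm⁴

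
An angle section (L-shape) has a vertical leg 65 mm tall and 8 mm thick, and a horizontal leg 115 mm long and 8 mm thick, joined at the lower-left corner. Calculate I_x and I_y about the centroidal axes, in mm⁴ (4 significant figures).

Break the section into simple shapes (no overlaps), measuring from the bottom-left corner of the bounding box.
Vertical leg: 8 × 65, A = 520 mm², y = 32.5 mm, Ī = 183 083 mm⁴.
Horizontal leg (remainder): 107 × 8, A = 856 mm², y = 4 mm, Ī = 4565.33 mm⁴.
Centroid: ȳ = ΣA·y / ΣA = 14.7703 mm.
Transfer each piece to the centroidal x-axis using Ī + A·d² with d = y − 14.7703:
  vertical leg: d = 17.7297 mm → contributes +346 540 mm⁴
  horizontal leg (remainder): d = -10.7703 mm → contributes +103 862 mm⁴
Total I = 450 402 mm⁴.
For the y-axis: x̄ = 39.7703 mm.
Repeating about the centroidal y-axis gives I_y = 1 889 002 mm⁴.

I_x ≈ 4.504 × 10⁵ mm⁴, I_y ≈ 1.889 × 10⁶ mm⁴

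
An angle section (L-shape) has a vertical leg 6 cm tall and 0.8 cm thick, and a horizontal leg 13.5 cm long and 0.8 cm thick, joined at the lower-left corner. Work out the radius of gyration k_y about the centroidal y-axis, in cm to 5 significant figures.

k_y ≈ 4.3674 cm

Treat the section as a set of non-overlapping primitives; coordinates are from the bounding-box lower-left.
Vertical leg: 0.8 × 6, A = 4.8 cm², x = 0.4 cm, Ī = 0.256 cm⁴.
Horizontal leg (remainder): 12.7 × 0.8, A = 10.16 cm², x = 7.15 cm, Ī = 136.5589 cm⁴.
Centroid: x̄ = ΣA·x / ΣA = 4.984225 cm.
Transfer each piece to the centroidal y-axis using Ī + A·d² with d = x − 4.984225:
  vertical leg: d = -4.584225 cm → contributes +101.1286 cm⁴
  horizontal leg (remainder): d = 2.165775 cm → contributes +184.2152 cm⁴
Total I = 285.3437 cm⁴.
Radius of gyration: k = √(I/A) = √(285.3437 / 14.96) = 4.367354 cm.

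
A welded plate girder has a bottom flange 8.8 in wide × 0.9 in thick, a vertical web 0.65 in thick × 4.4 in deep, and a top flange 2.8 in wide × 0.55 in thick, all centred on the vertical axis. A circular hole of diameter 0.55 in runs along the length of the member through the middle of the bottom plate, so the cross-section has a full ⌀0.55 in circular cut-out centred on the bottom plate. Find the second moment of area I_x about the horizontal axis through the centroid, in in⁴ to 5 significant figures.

I_x ≈ 45.905 in⁴

Decompose the section into non-overlapping parts with the origin at the bottom-left of its bounding rectangle.
Bottom plate: 8.8 × 0.9, A = 7.92 in², y = 0.45 in, Ī = 0.5346 in⁴.
Web plate: 0.65 × 4.4, A = 2.86 in², y = 3.1 in, Ī = 4.614133 in⁴.
Top plate: 2.8 × 0.55, A = 1.54 in², y = 5.575 in, Ī = 0.03882083 in⁴.
Hole (subtracted): ⌀0.55, A = 0.2375829 in², y = 0.45 in, Ī = 0.004491803 in⁴.
Centroid: ȳ = ΣA·y / ΣA = 1.730497 in.
Transfer each piece to the horizontal axis through the centroid using Ī + A·d² with d = y − 1.730497:
  bottom plate: d = -1.280497 in → contributes +13.52081 in⁴
  web plate: d = 1.369503 in → contributes +9.978173 in⁴
  top plate: d = 3.844503 in → contributes +22.80033 in⁴
  hole: d = -1.280497 in → contributes −0.3940501 in⁴
Total I = 45.90526 in⁴.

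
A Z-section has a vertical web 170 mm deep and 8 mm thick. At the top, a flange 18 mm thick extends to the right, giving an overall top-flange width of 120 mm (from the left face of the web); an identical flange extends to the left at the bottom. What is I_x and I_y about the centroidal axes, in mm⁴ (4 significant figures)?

I_x ≈ 2.667 × 10⁷ mm⁴, I_y ≈ 1.874 × 10⁷ mm⁴

Split into non-overlapping primitives; take the origin at the lower-left of the bounding box.
Web: 8 × 170, A = 1 360 mm², y = 85 mm, Ī = 3 275 333 mm⁴.
Top flange (beyond web): 112 × 18, A = 2 016 mm², y = 161 mm, Ī = 54 432 mm⁴.
Bottom flange (beyond web): 112 × 18, A = 2 016 mm², y = 9 mm, Ī = 54 432 mm⁴.
Centroid: ȳ = ΣA·y / ΣA = 85 mm.
Transfer each piece to the centroidal x-axis using Ī + A·d² with d = y − 85:
  web: d = 0 mm → contributes +3 275 333 mm⁴
  top flange (beyond web): d = 76 mm → contributes +11 698 848 mm⁴
  bottom flange (beyond web): d = -76 mm → contributes +11 698 848 mm⁴
Total I = 26 673 029 mm⁴.
For the y-axis: x̄ = 116 mm.
Repeating about the centroidal y-axis gives I_y = 18 737 237 mm⁴.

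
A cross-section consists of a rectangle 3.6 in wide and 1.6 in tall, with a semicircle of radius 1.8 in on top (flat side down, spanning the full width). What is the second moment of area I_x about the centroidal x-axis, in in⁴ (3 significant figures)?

Split into non-overlapping primitives; take the origin at the lower-left of the bounding box.
Rectangular body: 3.6 × 1.6, A = 5.76 in², y = 0.8 in, Ī = 1.2288 in⁴.
Semicircular cap: semicircle r = 1.8, A = 5.0894 in², y = 2.3639 in, Ī = 1.1522 in⁴.
Centroid: ȳ = ΣA·y / ΣA = 1.5336 in.
Transfer each piece to the centroidal x-axis using Ī + A·d² with d = y − 1.5336:
  rectangular body: d = -0.73364 in → contributes +4.329 in⁴
  semicircular cap: d = 0.83031 in → contributes +4.6609 in⁴
Total I = 8.9898 in⁴.

I_x ≈ 8.99 in⁴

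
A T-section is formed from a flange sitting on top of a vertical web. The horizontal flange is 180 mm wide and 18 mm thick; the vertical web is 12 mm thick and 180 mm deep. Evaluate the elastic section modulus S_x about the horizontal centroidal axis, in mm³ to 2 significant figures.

S_x ≈ 1.2 × 10⁵ mm³

Treat the section as a set of non-overlapping primitives; coordinates are from the bounding-box lower-left.
Flange: 180 × 18, A = 3 240 mm², y = 189 mm, Ī = 87 480 mm⁴.
Web: 12 × 180, A = 2 160 mm², y = 90 mm, Ī = 5 832 000 mm⁴.
Centroid: ȳ = ΣA·y / ΣA = 149.4 mm.
Transfer each piece to the horizontal centroidal axis using Ī + A·d² with d = y − 149.4:
  flange: d = 39.6 mm → contributes +5 168 318 mm⁴
  web: d = -59.4 mm → contributes +13 453 258 mm⁴
Total I = 18 621 576 mm⁴.
Extreme fibre distance c = 149.4 mm; S = I/c = 124 642 mm³.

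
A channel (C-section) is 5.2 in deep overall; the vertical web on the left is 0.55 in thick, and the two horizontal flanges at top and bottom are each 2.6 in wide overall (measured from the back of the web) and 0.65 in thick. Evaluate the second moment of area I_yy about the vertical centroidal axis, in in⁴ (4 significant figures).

Break the section into simple shapes (no overlaps), measuring from the bottom-left corner of the bounding box.
Web: 0.55 × 5.2, A = 2.86 in², x = 0.275 in, Ī = 0.0720958 in⁴.
Top flange (beyond web): 2.05 × 0.65, A = 1.3325 in², x = 1.575 in, Ī = 0.466653 in⁴.
Bottom flange (beyond web): 2.05 × 0.65, A = 1.3325 in², x = 1.575 in, Ī = 0.466653 in⁴.
Centroid: x̄ = ΣA·x / ΣA = 0.902059 in.
Transfer each piece to the vertical centroidal axis using Ī + A·d² with d = x − 0.902059:
  web: d = -0.627059 in → contributes +1.19666 in⁴
  top flange (beyond web): d = 0.672941 in → contributes +1.07007 in⁴
  bottom flange (beyond web): d = 0.672941 in → contributes +1.07007 in⁴
Total I = 3.33681 in⁴.

I_yy ≈ 3.337 in⁴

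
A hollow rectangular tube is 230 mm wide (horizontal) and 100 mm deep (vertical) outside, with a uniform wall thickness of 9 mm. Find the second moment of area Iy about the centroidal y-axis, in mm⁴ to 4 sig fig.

Decompose the section into non-overlapping parts with the origin at the bottom-left of its bounding rectangle.
Outer rectangle: 230 × 100, A = 23 000 mm², x = 115 mm, Ī = 101 391 667 mm⁴.
Inner void (subtracted): 212 × 82, A = 17 384 mm², x = 115 mm, Ī = 65 108 875 mm⁴.
By symmetry the centroid is at mid-width, x̄ = 115 mm.
All pieces are centred on the centroidal y-axis, so I = ΣĪ (holes subtracted) = 36 282 792 mm⁴.

Iy ≈ 3.628 × 10⁷ mm⁴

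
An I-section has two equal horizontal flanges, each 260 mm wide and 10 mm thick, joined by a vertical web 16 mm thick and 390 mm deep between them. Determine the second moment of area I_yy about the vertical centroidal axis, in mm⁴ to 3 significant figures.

Split into non-overlapping primitives; take the origin at the lower-left of the bounding box.
Bottom flange: 260 × 10, A = 2 600 mm², x = 130 mm, Ī = 14 646 667 mm⁴.
Web: 16 × 390, A = 6 240 mm², x = 130 mm, Ī = 133 120 mm⁴.
Top flange: 260 × 10, A = 2 600 mm², x = 130 mm, Ī = 14 646 667 mm⁴.
By symmetry the centroid is at mid-width, x̄ = 130 mm.
All pieces are centred on the vertical centroidal axis, so I = ΣĪ = 29 426 453 mm⁴.

I_yy ≈ 2.94 × 10⁷ mm⁴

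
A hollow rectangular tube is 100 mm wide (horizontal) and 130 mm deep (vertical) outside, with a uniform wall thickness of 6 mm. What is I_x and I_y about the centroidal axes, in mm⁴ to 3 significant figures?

I_x ≈ 6.26 × 10⁶ mm⁴, I_y ≈ 4.13 × 10⁶ mm⁴

Break the section into simple shapes (no overlaps), measuring from the bottom-left corner of the bounding box.
Outer rectangle: 100 × 130, A = 13 000 mm², y = 65 mm, Ī = 18 308 333 mm⁴.
Inner void (subtracted): 88 × 118, A = 10 384 mm², y = 65 mm, Ī = 12 048 901 mm⁴.
By symmetry the centroid is at mid-height, ȳ = 65 mm.
All pieces are centred on the centroidal x-axis, so I = ΣĪ (holes subtracted) = 6 259 432 mm⁴.
Repeating about the centroidal y-axis gives I_y = 4 132 192 mm⁴.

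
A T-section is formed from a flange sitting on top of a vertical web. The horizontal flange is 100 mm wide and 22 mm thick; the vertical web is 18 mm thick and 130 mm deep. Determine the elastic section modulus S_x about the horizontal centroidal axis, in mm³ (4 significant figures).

Break the section into simple shapes (no overlaps), measuring from the bottom-left corner of the bounding box.
Flange: 100 × 22, A = 2 200 mm², y = 141 mm, Ī = 88733.3 mm⁴.
Web: 18 × 130, A = 2 340 mm², y = 65 mm, Ī = 3 295 500 mm⁴.
Centroid: ȳ = ΣA·y / ΣA = 101.828 mm.
Transfer each piece to the horizontal centroidal axis using Ī + A·d² with d = y − 101.828:
  flange: d = 39.1718 mm → contributes +3 464 480 mm⁴
  web: d = -36.8282 mm → contributes +6 469 279 mm⁴
Total I = 9 933 759 mm⁴.
Extreme fibre distance c = 101.828 mm; S = I/c = 97554.1 mm³.

S_x ≈ 9.755 × 10⁴ mm³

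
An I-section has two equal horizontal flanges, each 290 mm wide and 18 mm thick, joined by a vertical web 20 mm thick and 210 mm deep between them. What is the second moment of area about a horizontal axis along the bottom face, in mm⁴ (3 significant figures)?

I_base ≈ 3.73 × 10⁸ mm⁴

Decompose the section into non-overlapping parts with the origin at the bottom-left of its bounding rectangle.
Bottom flange: 290 × 18, A = 5 220 mm², y = 9 mm, Ī = 140 940 mm⁴.
Web: 20 × 210, A = 4 200 mm², y = 123 mm, Ī = 15 435 000 mm⁴.
Top flange: 290 × 18, A = 5 220 mm², y = 237 mm, Ī = 140 940 mm⁴.
Transfer each piece to the bottom edge using Ī + A·d² with d = y − 0:
  bottom flange: d = 9 mm → contributes +563 760 mm⁴
  web: d = 123 mm → contributes +78 976 800 mm⁴
  top flange: d = 237 mm → contributes +293 343 120 mm⁴
Total I = 372 883 680 mm⁴.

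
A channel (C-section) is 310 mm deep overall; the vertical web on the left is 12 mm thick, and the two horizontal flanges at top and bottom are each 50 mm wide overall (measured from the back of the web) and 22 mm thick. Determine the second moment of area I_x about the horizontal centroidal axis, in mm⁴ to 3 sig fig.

Treat the section as a set of non-overlapping primitives; coordinates are from the bounding-box lower-left.
Web: 12 × 310, A = 3 720 mm², y = 155 mm, Ī = 29 791 000 mm⁴.
Top flange (beyond web): 38 × 22, A = 836 mm², y = 299 mm, Ī = 33 719 mm⁴.
Bottom flange (beyond web): 38 × 22, A = 836 mm², y = 11 mm, Ī = 33 719 mm⁴.
By symmetry the centroid is at mid-height, ȳ = 155 mm.
Transfer each piece to the horizontal centroidal axis using Ī + A·d² with d = y − 155:
  web: d = 0 mm → contributes +29 791 000 mm⁴
  top flange (beyond web): d = 144 mm → contributes +17 369 015 mm⁴
  bottom flange (beyond web): d = -144 mm → contributes +17 369 015 mm⁴
Total I = 64 529 029 mm⁴.

I_x ≈ 6.45 × 10⁷ mm⁴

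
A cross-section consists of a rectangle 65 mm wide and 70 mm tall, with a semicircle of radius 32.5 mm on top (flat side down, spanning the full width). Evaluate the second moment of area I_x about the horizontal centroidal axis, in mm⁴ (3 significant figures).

Decompose the section into non-overlapping parts with the origin at the bottom-left of its bounding rectangle.
Rectangular body: 65 × 70, A = 4 550 mm², y = 35 mm, Ī = 1 857 917 mm⁴.
Semicircular cap: semicircle r = 32.5, A = 1659.2 mm², y = 83.793 mm, Ī = 122 452 mm⁴.
Centroid: ȳ = ΣA·y / ΣA = 48.038 mm.
Transfer each piece to the horizontal centroidal axis using Ī + A·d² with d = y − 48.038:
  rectangular body: d = -13.038 mm → contributes +2 631 385 mm⁴
  semicircular cap: d = 35.755 mm → contributes +2 243 582 mm⁴
Total I = 4 874 967 mm⁴.

I_x ≈ 4.87 × 10⁶ mm⁴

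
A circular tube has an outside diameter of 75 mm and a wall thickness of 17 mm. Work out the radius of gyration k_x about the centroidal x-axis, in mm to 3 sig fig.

Treat the section as a set of non-overlapping primitives; coordinates are from the bounding-box lower-left.
Outer circle: ⌀75, A = 4417.9 mm², y = 37.5 mm, Ī = 1 553 156 mm⁴.
Bore (subtracted): ⌀41, A = 1320.3 mm², y = 37.5 mm, Ī = 138 709 mm⁴.
By symmetry the centroid is at mid-height, ȳ = 37.5 mm.
All pieces are centred on the centroidal x-axis, so I = ΣĪ (holes subtracted) = 1 414 446 mm⁴.
Radius of gyration: k = √(I/A) = √(1 414 446 / 3097.6) = 21.369 mm.

k_x ≈ 21.4 mm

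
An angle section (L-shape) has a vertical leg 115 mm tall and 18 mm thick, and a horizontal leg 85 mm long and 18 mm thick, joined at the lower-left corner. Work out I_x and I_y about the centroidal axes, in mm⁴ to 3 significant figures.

I_x ≈ 4.11 × 10⁶ mm⁴, I_y ≈ 1.88 × 10⁶ mm⁴

Treat the section as a set of non-overlapping primitives; coordinates are from the bounding-box lower-left.
Vertical leg: 18 × 115, A = 2 070 mm², y = 57.5 mm, Ī = 2 281 313 mm⁴.
Horizontal leg (remainder): 67 × 18, A = 1 206 mm², y = 9 mm, Ī = 32 562 mm⁴.
Centroid: ȳ = ΣA·y / ΣA = 39.646 mm.
Transfer each piece to the centroidal x-axis using Ī + A·d² with d = y − 39.646:
  vertical leg: d = 17.854 mm → contributes +2 941 186 mm⁴
  horizontal leg (remainder): d = -30.646 mm → contributes +1 165 181 mm⁴
Total I = 4 106 367 mm⁴.
For the y-axis: x̄ = 24.646 mm.
Repeating about the centroidal y-axis gives I_y = 1 883 457 mm⁴.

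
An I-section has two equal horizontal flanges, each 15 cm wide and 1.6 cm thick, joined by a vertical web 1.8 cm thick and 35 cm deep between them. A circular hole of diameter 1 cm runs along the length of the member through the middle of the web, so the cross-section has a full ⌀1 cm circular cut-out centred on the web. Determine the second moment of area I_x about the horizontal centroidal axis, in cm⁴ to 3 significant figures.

Decompose the section into non-overlapping parts with the origin at the bottom-left of its bounding rectangle.
Bottom flange: 15 × 1.6, A = 24 cm², y = 0.8 cm, Ī = 5.12 cm⁴.
Web: 1.8 × 35, A = 63 cm², y = 19.1 cm, Ī = 6431.3 cm⁴.
Top flange: 15 × 1.6, A = 24 cm², y = 37.4 cm, Ī = 5.12 cm⁴.
Hole (subtracted): ⌀1, A = 0.7854 cm², y = 19.1 cm, Ī = 0.049087 cm⁴.
By symmetry the centroid is at mid-height, ȳ = 19.1 cm.
Transfer each piece to the horizontal centroidal axis using Ī + A·d² with d = y − 19.1:
  bottom flange: d = -18.3 cm → contributes +8042.5 cm⁴
  web: d = 0 cm → contributes +6431.3 cm⁴
  top flange: d = 18.3 cm → contributes +8042.5 cm⁴
  hole: d = 0 cm → contributes −0.049087 cm⁴
Total I = 22 516 cm⁴.

I_x ≈ 2.25 × 10⁴ cm⁴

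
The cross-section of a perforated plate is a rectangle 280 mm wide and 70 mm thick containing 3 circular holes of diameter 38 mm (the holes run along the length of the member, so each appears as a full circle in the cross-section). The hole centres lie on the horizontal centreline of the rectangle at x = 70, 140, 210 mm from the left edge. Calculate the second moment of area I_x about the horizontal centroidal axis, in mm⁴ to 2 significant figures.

I_x ≈ 7.7 × 10⁶ mm⁴

Split into non-overlapping primitives; take the origin at the lower-left of the bounding box.
Plate: 280 × 70, A = 19 600 mm², y = 35 mm, Ī = 8 003 333 mm⁴.
Hole 1 (subtracted): ⌀38, A = 1 134 mm², y = 35 mm, Ī = 102 354 mm⁴.
Hole 2 (subtracted): ⌀38, A = 1 134 mm², y = 35 mm, Ī = 102 354 mm⁴.
Hole 3 (subtracted): ⌀38, A = 1 134 mm², y = 35 mm, Ī = 102 354 mm⁴.
By symmetry the centroid is at mid-height, ȳ = 35 mm.
All pieces are centred on the horizontal centroidal axis, so I = ΣĪ (holes subtracted) = 7 696 272 mm⁴.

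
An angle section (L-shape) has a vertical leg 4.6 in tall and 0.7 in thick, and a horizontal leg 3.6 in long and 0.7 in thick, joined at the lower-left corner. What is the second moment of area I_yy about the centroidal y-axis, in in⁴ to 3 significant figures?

Decompose the section into non-overlapping parts with the origin at the bottom-left of its bounding rectangle.
Vertical leg: 0.7 × 4.6, A = 3.22 in², x = 0.35 in, Ī = 0.13148 in⁴.
Horizontal leg (remainder): 2.9 × 0.7, A = 2.03 in², x = 2.15 in, Ī = 1.4227 in⁴.
Centroid: x̄ = ΣA·x / ΣA = 1.046 in.
Transfer each piece to the centroidal y-axis using Ī + A·d² with d = x − 1.046:
  vertical leg: d = -0.696 in → contributes +1.6913 in⁴
  horizontal leg (remainder): d = 1.104 in → contributes +3.8969 in⁴
Total I = 5.5882 in⁴.

I_yy ≈ 5.59 in⁴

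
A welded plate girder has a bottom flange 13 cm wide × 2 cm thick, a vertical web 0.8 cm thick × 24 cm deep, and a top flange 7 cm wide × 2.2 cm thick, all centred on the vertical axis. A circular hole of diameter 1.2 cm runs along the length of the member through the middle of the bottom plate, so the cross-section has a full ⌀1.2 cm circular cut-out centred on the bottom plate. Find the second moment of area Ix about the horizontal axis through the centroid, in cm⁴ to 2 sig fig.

Ix ≈ 7500 cm⁴

Treat the section as a set of non-overlapping primitives; coordinates are from the bounding-box lower-left.
Bottom plate: 13 × 2, A = 26 cm², y = 1 cm, Ī = 8.667 cm⁴.
Web plate: 0.8 × 24, A = 19.2 cm², y = 14 cm, Ī = 921.6 cm⁴.
Top plate: 7 × 2.2, A = 15.4 cm², y = 27.1 cm, Ī = 6.211 cm⁴.
Hole (subtracted): ⌀1.2, A = 1.131 cm², y = 1 cm, Ī = 0.1018 cm⁴.
Centroid: ȳ = ΣA·y / ΣA = 11.96 cm.
Transfer each piece to the horizontal axis through the centroid using Ī + A·d² with d = y − 11.96:
  bottom plate: d = -10.96 cm → contributes +3 130 cm⁴
  web plate: d = 2.044 cm → contributes +1 002 cm⁴
  top plate: d = 15.14 cm → contributes +3 538 cm⁴
  hole: d = -10.96 cm → contributes −135.9 cm⁴
Total I = 7 534 cm⁴.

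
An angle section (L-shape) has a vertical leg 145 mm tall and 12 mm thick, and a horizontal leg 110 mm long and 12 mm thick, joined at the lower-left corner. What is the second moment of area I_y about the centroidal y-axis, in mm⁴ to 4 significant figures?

Break the section into simple shapes (no overlaps), measuring from the bottom-left corner of the bounding box.
Vertical leg: 12 × 145, A = 1 740 mm², x = 6 mm, Ī = 20 880 mm⁴.
Horizontal leg (remainder): 98 × 12, A = 1 176 mm², x = 61 mm, Ī = 941 192 mm⁴.
Centroid: x̄ = ΣA·x / ΣA = 28.1811 mm.
Transfer each piece to the centroidal y-axis using Ī + A·d² with d = x − 28.1811:
  vertical leg: d = -22.1811 mm → contributes +876 960 mm⁴
  horizontal leg (remainder): d = 32.8189 mm → contributes +2 207 841 mm⁴
Total I = 3 084 800 mm⁴.

I_y ≈ 3.085 × 10⁶ mm⁴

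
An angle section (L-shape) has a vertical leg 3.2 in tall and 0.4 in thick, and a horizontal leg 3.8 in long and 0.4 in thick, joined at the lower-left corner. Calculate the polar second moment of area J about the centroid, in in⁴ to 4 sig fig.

J ≈ 6.110 in⁴

Break the section into simple shapes (no overlaps), measuring from the bottom-left corner of the bounding box.
Vertical leg: 0.4 × 3.2, A = 1.28 in², y = 1.6 in, Ī = 1.09227 in⁴.
Horizontal leg (remainder): 3.4 × 0.4, A = 1.36 in², y = 0.2 in, Ī = 0.0181333 in⁴.
Centroid: ȳ = ΣA·y / ΣA = 0.878788 in.
Transfer each piece to the centroidal x-axis using Ī + A·d² with d = y − 0.878788:
  vertical leg: d = 0.721212 in → contributes +1.75805 in⁴
  horizontal leg (remainder): d = -0.678788 in → contributes +0.644757 in⁴
Total I = 2.40281 in⁴.
For the y-axis: x̄ = 1.17879 in.
Repeating about the centroidal y-axis gives I_y = 3.70761 in⁴.
Polar second moment: J = I_x + I_y = 6.11042 in⁴.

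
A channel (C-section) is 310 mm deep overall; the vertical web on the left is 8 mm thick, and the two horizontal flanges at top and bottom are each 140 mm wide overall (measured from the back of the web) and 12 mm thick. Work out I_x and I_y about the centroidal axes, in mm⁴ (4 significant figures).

Treat the section as a set of non-overlapping primitives; coordinates are from the bounding-box lower-left.
Web: 8 × 310, A = 2 480 mm², y = 155 mm, Ī = 19 860 667 mm⁴.
Top flange (beyond web): 132 × 12, A = 1 584 mm², y = 304 mm, Ī = 19 008 mm⁴.
Bottom flange (beyond web): 132 × 12, A = 1 584 mm², y = 6 mm, Ī = 19 008 mm⁴.
By symmetry the centroid is at mid-height, ȳ = 155 mm.
Transfer each piece to the centroidal x-axis using Ī + A·d² with d = y − 155:
  web: d = 0 mm → contributes +19 860 667 mm⁴
  top flange (beyond web): d = 149 mm → contributes +35 185 392 mm⁴
  bottom flange (beyond web): d = -149 mm → contributes +35 185 392 mm⁴
Total I = 90 231 451 mm⁴.
For the y-axis: x̄ = 43.2635 mm.
Repeating about the centroidal y-axis gives I_y = 11 429 299 mm⁴.

I_x ≈ 9.023 × 10⁷ mm⁴, I_y ≈ 1.143 × 10⁷ mm⁴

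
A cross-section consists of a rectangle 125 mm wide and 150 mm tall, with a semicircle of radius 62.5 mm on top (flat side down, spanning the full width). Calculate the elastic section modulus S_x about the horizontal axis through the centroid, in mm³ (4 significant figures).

Split into non-overlapping primitives; take the origin at the lower-left of the bounding box.
Rectangular body: 125 × 150, A = 18 750 mm², y = 75 mm, Ī = 35 156 250 mm⁴.
Semicircular cap: semicircle r = 62.5, A = 6135.92 mm², y = 176.526 mm, Ī = 1 674 758 mm⁴.
Centroid: ȳ = ΣA·y / ΣA = 100.032 mm.
Transfer each piece to the horizontal axis through the centroid using Ī + A·d² with d = y − 100.032:
  rectangular body: d = -25.0324 mm → contributes +46 905 405 mm⁴
  semicircular cap: d = 76.4934 mm → contributes +37 577 531 mm⁴
Total I = 84 482 936 mm⁴.
Extreme fibre distance c = 112.468 mm; S = I/c = 751 176 mm³.

S_x ≈ 7.512 × 10⁵ mm³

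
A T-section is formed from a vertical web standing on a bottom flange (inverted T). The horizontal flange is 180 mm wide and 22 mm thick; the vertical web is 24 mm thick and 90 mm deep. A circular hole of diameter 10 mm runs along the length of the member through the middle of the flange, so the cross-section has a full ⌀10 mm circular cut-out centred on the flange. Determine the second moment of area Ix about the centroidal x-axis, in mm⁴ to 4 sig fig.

Decompose the section into non-overlapping parts with the origin at the bottom-left of its bounding rectangle.
Flange: 180 × 22, A = 3 960 mm², y = 11 mm, Ī = 159 720 mm⁴.
Web: 24 × 90, A = 2 160 mm², y = 67 mm, Ī = 1 458 000 mm⁴.
Hole (subtracted): ⌀10, A = 78.5398 mm², y = 11 mm, Ī = 490.874 mm⁴.
Centroid: ȳ = ΣA·y / ΣA = 31.0216 mm.
Transfer each piece to the centroidal x-axis using Ī + A·d² with d = y − 31.0216:
  flange: d = -20.0216 mm → contributes +1 747 151 mm⁴
  web: d = 35.9784 mm → contributes +4 253 994 mm⁴
  hole: d = -20.0216 mm → contributes −31974.9 mm⁴
Total I = 5 969 170 mm⁴.

Ix ≈ 5.969 × 10⁶ mm⁴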